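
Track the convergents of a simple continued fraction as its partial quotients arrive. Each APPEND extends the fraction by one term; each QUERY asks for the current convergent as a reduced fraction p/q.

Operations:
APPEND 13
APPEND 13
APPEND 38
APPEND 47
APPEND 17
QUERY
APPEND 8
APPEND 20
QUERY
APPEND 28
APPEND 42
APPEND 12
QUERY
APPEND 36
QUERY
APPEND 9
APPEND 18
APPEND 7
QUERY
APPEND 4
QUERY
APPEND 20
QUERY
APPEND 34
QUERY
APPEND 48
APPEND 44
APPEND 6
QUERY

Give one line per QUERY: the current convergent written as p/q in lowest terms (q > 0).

APPEND 13: p_0 = 13·1 + 0 = 13, q_0 = 13·0 + 1 = 1 → 13/1
APPEND 13: p_1 = 13·13 + 1 = 170, q_1 = 13·1 + 0 = 13 → 170/13
APPEND 38: p_2 = 38·170 + 13 = 6473, q_2 = 38·13 + 1 = 495 → 6473/495
APPEND 47: p_3 = 47·6473 + 170 = 304401, q_3 = 47·495 + 13 = 23278 → 304401/23278
APPEND 17: p_4 = 17·304401 + 6473 = 5181290, q_4 = 17·23278 + 495 = 396221 → 5181290/396221
APPEND 8: p_5 = 8·5181290 + 304401 = 41754721, q_5 = 8·396221 + 23278 = 3193046 → 41754721/3193046
APPEND 20: p_6 = 20·41754721 + 5181290 = 840275710, q_6 = 20·3193046 + 396221 = 64257141 → 840275710/64257141
APPEND 28: p_7 = 28·840275710 + 41754721 = 23569474601, q_7 = 28·64257141 + 3193046 = 1802392994 → 23569474601/1802392994
APPEND 42: p_8 = 42·23569474601 + 840275710 = 990758208952, q_8 = 42·1802392994 + 64257141 = 75764762889 → 990758208952/75764762889
APPEND 12: p_9 = 12·990758208952 + 23569474601 = 11912667982025, q_9 = 12·75764762889 + 1802392994 = 910979547662 → 11912667982025/910979547662
APPEND 36: p_10 = 36·11912667982025 + 990758208952 = 429846805561852, q_10 = 36·910979547662 + 75764762889 = 32871028478721 → 429846805561852/32871028478721
APPEND 9: p_11 = 9·429846805561852 + 11912667982025 = 3880533918038693, q_11 = 9·32871028478721 + 910979547662 = 296750235856151 → 3880533918038693/296750235856151
APPEND 18: p_12 = 18·3880533918038693 + 429846805561852 = 70279457330258326, q_12 = 18·296750235856151 + 32871028478721 = 5374375273889439 → 70279457330258326/5374375273889439
APPEND 7: p_13 = 7·70279457330258326 + 3880533918038693 = 495836735229846975, q_13 = 7·5374375273889439 + 296750235856151 = 37917377153082224 → 495836735229846975/37917377153082224
APPEND 4: p_14 = 4·495836735229846975 + 70279457330258326 = 2053626398249646226, q_14 = 4·37917377153082224 + 5374375273889439 = 157043883886218335 → 2053626398249646226/157043883886218335
APPEND 20: p_15 = 20·2053626398249646226 + 495836735229846975 = 41568364700222771495, q_15 = 20·157043883886218335 + 37917377153082224 = 3178795054877448924 → 41568364700222771495/3178795054877448924
APPEND 34: p_16 = 34·41568364700222771495 + 2053626398249646226 = 1415378026205823877056, q_16 = 34·3178795054877448924 + 157043883886218335 = 108236075749719481751 → 1415378026205823877056/108236075749719481751
APPEND 48: p_17 = 48·1415378026205823877056 + 41568364700222771495 = 67979713622579768870183, q_17 = 48·108236075749719481751 + 3178795054877448924 = 5198510431041412572972 → 67979713622579768870183/5198510431041412572972
APPEND 44: p_18 = 44·67979713622579768870183 + 1415378026205823877056 = 2992522777419715654165108, q_18 = 44·5198510431041412572972 + 108236075749719481751 = 228842695041571872692519 → 2992522777419715654165108/228842695041571872692519
APPEND 6: p_19 = 6·2992522777419715654165108 + 67979713622579768870183 = 18023116378140873693860831, q_19 = 6·228842695041571872692519 + 5198510431041412572972 = 1378254680680472648728086 → 18023116378140873693860831/1378254680680472648728086

5181290/396221
840275710/64257141
11912667982025/910979547662
429846805561852/32871028478721
495836735229846975/37917377153082224
2053626398249646226/157043883886218335
41568364700222771495/3178795054877448924
1415378026205823877056/108236075749719481751
18023116378140873693860831/1378254680680472648728086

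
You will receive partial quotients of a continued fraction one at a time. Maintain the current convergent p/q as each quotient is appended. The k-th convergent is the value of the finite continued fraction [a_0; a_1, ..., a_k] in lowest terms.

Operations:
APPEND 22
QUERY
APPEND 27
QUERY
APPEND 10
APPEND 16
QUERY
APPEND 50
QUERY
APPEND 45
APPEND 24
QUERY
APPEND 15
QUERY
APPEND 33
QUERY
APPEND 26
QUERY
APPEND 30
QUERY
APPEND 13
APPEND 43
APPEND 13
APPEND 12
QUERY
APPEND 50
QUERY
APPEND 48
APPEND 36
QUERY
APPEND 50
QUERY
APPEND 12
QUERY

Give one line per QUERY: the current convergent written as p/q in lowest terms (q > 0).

APPEND 22: p_0 = 22·1 + 0 = 22, q_0 = 22·0 + 1 = 1 → 22/1
APPEND 27: p_1 = 27·22 + 1 = 595, q_1 = 27·1 + 0 = 27 → 595/27
APPEND 10: p_2 = 10·595 + 22 = 5972, q_2 = 10·27 + 1 = 271 → 5972/271
APPEND 16: p_3 = 16·5972 + 595 = 96147, q_3 = 16·271 + 27 = 4363 → 96147/4363
APPEND 50: p_4 = 50·96147 + 5972 = 4813322, q_4 = 50·4363 + 271 = 218421 → 4813322/218421
APPEND 45: p_5 = 45·4813322 + 96147 = 216695637, q_5 = 45·218421 + 4363 = 9833308 → 216695637/9833308
APPEND 24: p_6 = 24·216695637 + 4813322 = 5205508610, q_6 = 24·9833308 + 218421 = 236217813 → 5205508610/236217813
APPEND 15: p_7 = 15·5205508610 + 216695637 = 78299324787, q_7 = 15·236217813 + 9833308 = 3553100503 → 78299324787/3553100503
APPEND 33: p_8 = 33·78299324787 + 5205508610 = 2589083226581, q_8 = 33·3553100503 + 236217813 = 117488534412 → 2589083226581/117488534412
APPEND 26: p_9 = 26·2589083226581 + 78299324787 = 67394463215893, q_9 = 26·117488534412 + 3553100503 = 3058254995215 → 67394463215893/3058254995215
APPEND 30: p_10 = 30·67394463215893 + 2589083226581 = 2024422979703371, q_10 = 30·3058254995215 + 117488534412 = 91865138390862 → 2024422979703371/91865138390862
APPEND 13: p_11 = 13·2024422979703371 + 67394463215893 = 26384893199359716, q_11 = 13·91865138390862 + 3058254995215 = 1197305054076421 → 26384893199359716/1197305054076421
APPEND 43: p_12 = 43·26384893199359716 + 2024422979703371 = 1136574830552171159, q_12 = 43·1197305054076421 + 91865138390862 = 51575982463676965 → 1136574830552171159/51575982463676965
APPEND 13: p_13 = 13·1136574830552171159 + 26384893199359716 = 14801857690377584783, q_13 = 13·51575982463676965 + 1197305054076421 = 671685077081876966 → 14801857690377584783/671685077081876966
APPEND 12: p_14 = 12·14801857690377584783 + 1136574830552171159 = 178758867115083188555, q_14 = 12·671685077081876966 + 51575982463676965 = 8111796907446200557 → 178758867115083188555/8111796907446200557
APPEND 50: p_15 = 50·178758867115083188555 + 14801857690377584783 = 8952745213444537012533, q_15 = 50·8111796907446200557 + 671685077081876966 = 406261530449391904816 → 8952745213444537012533/406261530449391904816
APPEND 48: p_16 = 48·8952745213444537012533 + 178758867115083188555 = 429910529112452859790139, q_16 = 48·406261530449391904816 + 8111796907446200557 = 19508665258478257631725 → 429910529112452859790139/19508665258478257631725
APPEND 36: p_17 = 36·429910529112452859790139 + 8952745213444537012533 = 15485731793261747489457537, q_17 = 36·19508665258478257631725 + 406261530449391904816 = 702718210835666666646916 → 15485731793261747489457537/702718210835666666646916
APPEND 50: p_18 = 50·15485731793261747489457537 + 429910529112452859790139 = 774716500192199827332666989, q_18 = 50·702718210835666666646916 + 19508665258478257631725 = 35155419207041811589977525 → 774716500192199827332666989/35155419207041811589977525
APPEND 12: p_19 = 12·774716500192199827332666989 + 15485731793261747489457537 = 9312083734099659675481461405, q_19 = 12·35155419207041811589977525 + 702718210835666666646916 = 422567748695337405746377216 → 9312083734099659675481461405/422567748695337405746377216

22/1
595/27
96147/4363
4813322/218421
5205508610/236217813
78299324787/3553100503
2589083226581/117488534412
67394463215893/3058254995215
2024422979703371/91865138390862
178758867115083188555/8111796907446200557
8952745213444537012533/406261530449391904816
15485731793261747489457537/702718210835666666646916
774716500192199827332666989/35155419207041811589977525
9312083734099659675481461405/422567748695337405746377216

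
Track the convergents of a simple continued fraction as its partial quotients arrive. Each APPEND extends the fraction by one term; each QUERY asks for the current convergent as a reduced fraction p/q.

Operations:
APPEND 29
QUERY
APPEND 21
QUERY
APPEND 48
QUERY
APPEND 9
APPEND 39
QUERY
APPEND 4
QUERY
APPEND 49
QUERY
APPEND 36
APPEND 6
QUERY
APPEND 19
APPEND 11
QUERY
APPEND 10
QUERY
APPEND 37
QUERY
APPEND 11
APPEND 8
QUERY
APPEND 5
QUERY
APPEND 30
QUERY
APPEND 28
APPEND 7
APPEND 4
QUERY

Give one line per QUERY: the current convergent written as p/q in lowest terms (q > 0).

29/1
610/21
29309/1009
10340558/355987
41626623/1433050
2050045085/70575437
445109543183/15323468129
94285279814943/3245891943692
951383722719590/32752607480153
35295483020439773/1215092368709353
3148909058600896517/108405241674973641
16133746989952039678/555424977038151241
487161318757162086857/16771154552819510871
397991514768552872025974/13701369439434827256725

APPEND 29: p_0 = 29·1 + 0 = 29, q_0 = 29·0 + 1 = 1 → 29/1
APPEND 21: p_1 = 21·29 + 1 = 610, q_1 = 21·1 + 0 = 21 → 610/21
APPEND 48: p_2 = 48·610 + 29 = 29309, q_2 = 48·21 + 1 = 1009 → 29309/1009
APPEND 9: p_3 = 9·29309 + 610 = 264391, q_3 = 9·1009 + 21 = 9102 → 264391/9102
APPEND 39: p_4 = 39·264391 + 29309 = 10340558, q_4 = 39·9102 + 1009 = 355987 → 10340558/355987
APPEND 4: p_5 = 4·10340558 + 264391 = 41626623, q_5 = 4·355987 + 9102 = 1433050 → 41626623/1433050
APPEND 49: p_6 = 49·41626623 + 10340558 = 2050045085, q_6 = 49·1433050 + 355987 = 70575437 → 2050045085/70575437
APPEND 36: p_7 = 36·2050045085 + 41626623 = 73843249683, q_7 = 36·70575437 + 1433050 = 2542148782 → 73843249683/2542148782
APPEND 6: p_8 = 6·73843249683 + 2050045085 = 445109543183, q_8 = 6·2542148782 + 70575437 = 15323468129 → 445109543183/15323468129
APPEND 19: p_9 = 19·445109543183 + 73843249683 = 8530924570160, q_9 = 19·15323468129 + 2542148782 = 293688043233 → 8530924570160/293688043233
APPEND 11: p_10 = 11·8530924570160 + 445109543183 = 94285279814943, q_10 = 11·293688043233 + 15323468129 = 3245891943692 → 94285279814943/3245891943692
APPEND 10: p_11 = 10·94285279814943 + 8530924570160 = 951383722719590, q_11 = 10·3245891943692 + 293688043233 = 32752607480153 → 951383722719590/32752607480153
APPEND 37: p_12 = 37·951383722719590 + 94285279814943 = 35295483020439773, q_12 = 37·32752607480153 + 3245891943692 = 1215092368709353 → 35295483020439773/1215092368709353
APPEND 11: p_13 = 11·35295483020439773 + 951383722719590 = 389201696947557093, q_13 = 11·1215092368709353 + 32752607480153 = 13398768663283036 → 389201696947557093/13398768663283036
APPEND 8: p_14 = 8·389201696947557093 + 35295483020439773 = 3148909058600896517, q_14 = 8·13398768663283036 + 1215092368709353 = 108405241674973641 → 3148909058600896517/108405241674973641
APPEND 5: p_15 = 5·3148909058600896517 + 389201696947557093 = 16133746989952039678, q_15 = 5·108405241674973641 + 13398768663283036 = 555424977038151241 → 16133746989952039678/555424977038151241
APPEND 30: p_16 = 30·16133746989952039678 + 3148909058600896517 = 487161318757162086857, q_16 = 30·555424977038151241 + 108405241674973641 = 16771154552819510871 → 487161318757162086857/16771154552819510871
APPEND 28: p_17 = 28·487161318757162086857 + 16133746989952039678 = 13656650672190490471674, q_17 = 28·16771154552819510871 + 555424977038151241 = 470147752455984455629 → 13656650672190490471674/470147752455984455629
APPEND 7: p_18 = 7·13656650672190490471674 + 487161318757162086857 = 96083716024090595388575, q_18 = 7·470147752455984455629 + 16771154552819510871 = 3307805421744710700274 → 96083716024090595388575/3307805421744710700274
APPEND 4: p_19 = 4·96083716024090595388575 + 13656650672190490471674 = 397991514768552872025974, q_19 = 4·3307805421744710700274 + 470147752455984455629 = 13701369439434827256725 → 397991514768552872025974/13701369439434827256725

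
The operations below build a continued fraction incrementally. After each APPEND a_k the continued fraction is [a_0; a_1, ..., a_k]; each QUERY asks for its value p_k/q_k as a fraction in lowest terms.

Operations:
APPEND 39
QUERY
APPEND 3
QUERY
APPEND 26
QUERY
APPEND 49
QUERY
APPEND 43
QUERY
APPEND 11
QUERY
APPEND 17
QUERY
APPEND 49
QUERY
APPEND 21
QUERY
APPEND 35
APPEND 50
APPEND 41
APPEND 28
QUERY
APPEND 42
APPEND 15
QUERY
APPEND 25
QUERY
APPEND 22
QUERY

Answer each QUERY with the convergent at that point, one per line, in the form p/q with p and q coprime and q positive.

APPEND 39: p_0 = 39·1 + 0 = 39, q_0 = 39·0 + 1 = 1 → 39/1
APPEND 3: p_1 = 3·39 + 1 = 118, q_1 = 3·1 + 0 = 3 → 118/3
APPEND 26: p_2 = 26·118 + 39 = 3107, q_2 = 26·3 + 1 = 79 → 3107/79
APPEND 49: p_3 = 49·3107 + 118 = 152361, q_3 = 49·79 + 3 = 3874 → 152361/3874
APPEND 43: p_4 = 43·152361 + 3107 = 6554630, q_4 = 43·3874 + 79 = 166661 → 6554630/166661
APPEND 11: p_5 = 11·6554630 + 152361 = 72253291, q_5 = 11·166661 + 3874 = 1837145 → 72253291/1837145
APPEND 17: p_6 = 17·72253291 + 6554630 = 1234860577, q_6 = 17·1837145 + 166661 = 31398126 → 1234860577/31398126
APPEND 49: p_7 = 49·1234860577 + 72253291 = 60580421564, q_7 = 49·31398126 + 1837145 = 1540345319 → 60580421564/1540345319
APPEND 21: p_8 = 21·60580421564 + 1234860577 = 1273423713421, q_8 = 21·1540345319 + 31398126 = 32378649825 → 1273423713421/32378649825
APPEND 35: p_9 = 35·1273423713421 + 60580421564 = 44630410391299, q_9 = 35·32378649825 + 1540345319 = 1134793089194 → 44630410391299/1134793089194
APPEND 50: p_10 = 50·44630410391299 + 1273423713421 = 2232793943278371, q_10 = 50·1134793089194 + 32378649825 = 56772033109525 → 2232793943278371/56772033109525
APPEND 41: p_11 = 41·2232793943278371 + 44630410391299 = 91589182084804510, q_11 = 41·56772033109525 + 1134793089194 = 2328788150579719 → 91589182084804510/2328788150579719
APPEND 28: p_12 = 28·91589182084804510 + 2232793943278371 = 2566729892317804651, q_12 = 28·2328788150579719 + 56772033109525 = 65262840249341657 → 2566729892317804651/65262840249341657
APPEND 42: p_13 = 42·2566729892317804651 + 91589182084804510 = 107894244659432599852, q_13 = 42·65262840249341657 + 2328788150579719 = 2743368078622929313 → 107894244659432599852/2743368078622929313
APPEND 15: p_14 = 15·107894244659432599852 + 2566729892317804651 = 1620980399783806802431, q_14 = 15·2743368078622929313 + 65262840249341657 = 41215784019593281352 → 1620980399783806802431/41215784019593281352
APPEND 25: p_15 = 25·1620980399783806802431 + 107894244659432599852 = 40632404239254602660627, q_15 = 25·41215784019593281352 + 2743368078622929313 = 1033137968568454963113 → 40632404239254602660627/1033137968568454963113
APPEND 22: p_16 = 22·40632404239254602660627 + 1620980399783806802431 = 895533873663385065336225, q_16 = 22·1033137968568454963113 + 41215784019593281352 = 22770251092525602469838 → 895533873663385065336225/22770251092525602469838

39/1
118/3
3107/79
152361/3874
6554630/166661
72253291/1837145
1234860577/31398126
60580421564/1540345319
1273423713421/32378649825
2566729892317804651/65262840249341657
1620980399783806802431/41215784019593281352
40632404239254602660627/1033137968568454963113
895533873663385065336225/22770251092525602469838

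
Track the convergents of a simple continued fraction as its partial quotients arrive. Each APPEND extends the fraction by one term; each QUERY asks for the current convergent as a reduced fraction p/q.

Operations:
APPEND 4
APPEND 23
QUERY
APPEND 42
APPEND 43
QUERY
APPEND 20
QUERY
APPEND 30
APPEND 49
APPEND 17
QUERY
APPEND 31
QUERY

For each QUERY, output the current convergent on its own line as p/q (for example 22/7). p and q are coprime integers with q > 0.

93/23
168223/41604
3368370/833047
84474177672/20891695475
2623662623029/648870010458

APPEND 4: p_0 = 4·1 + 0 = 4, q_0 = 4·0 + 1 = 1 → 4/1
APPEND 23: p_1 = 23·4 + 1 = 93, q_1 = 23·1 + 0 = 23 → 93/23
APPEND 42: p_2 = 42·93 + 4 = 3910, q_2 = 42·23 + 1 = 967 → 3910/967
APPEND 43: p_3 = 43·3910 + 93 = 168223, q_3 = 43·967 + 23 = 41604 → 168223/41604
APPEND 20: p_4 = 20·168223 + 3910 = 3368370, q_4 = 20·41604 + 967 = 833047 → 3368370/833047
APPEND 30: p_5 = 30·3368370 + 168223 = 101219323, q_5 = 30·833047 + 41604 = 25033014 → 101219323/25033014
APPEND 49: p_6 = 49·101219323 + 3368370 = 4963115197, q_6 = 49·25033014 + 833047 = 1227450733 → 4963115197/1227450733
APPEND 17: p_7 = 17·4963115197 + 101219323 = 84474177672, q_7 = 17·1227450733 + 25033014 = 20891695475 → 84474177672/20891695475
APPEND 31: p_8 = 31·84474177672 + 4963115197 = 2623662623029, q_8 = 31·20891695475 + 1227450733 = 648870010458 → 2623662623029/648870010458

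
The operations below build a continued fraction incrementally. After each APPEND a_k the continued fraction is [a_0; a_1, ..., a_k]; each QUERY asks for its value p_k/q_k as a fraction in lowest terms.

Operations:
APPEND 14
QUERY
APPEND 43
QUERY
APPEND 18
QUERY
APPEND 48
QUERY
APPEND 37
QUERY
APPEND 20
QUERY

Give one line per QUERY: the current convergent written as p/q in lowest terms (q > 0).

APPEND 14: p_0 = 14·1 + 0 = 14, q_0 = 14·0 + 1 = 1 → 14/1
APPEND 43: p_1 = 43·14 + 1 = 603, q_1 = 43·1 + 0 = 43 → 603/43
APPEND 18: p_2 = 18·603 + 14 = 10868, q_2 = 18·43 + 1 = 775 → 10868/775
APPEND 48: p_3 = 48·10868 + 603 = 522267, q_3 = 48·775 + 43 = 37243 → 522267/37243
APPEND 37: p_4 = 37·522267 + 10868 = 19334747, q_4 = 37·37243 + 775 = 1378766 → 19334747/1378766
APPEND 20: p_5 = 20·19334747 + 522267 = 387217207, q_5 = 20·1378766 + 37243 = 27612563 → 387217207/27612563

14/1
603/43
10868/775
522267/37243
19334747/1378766
387217207/27612563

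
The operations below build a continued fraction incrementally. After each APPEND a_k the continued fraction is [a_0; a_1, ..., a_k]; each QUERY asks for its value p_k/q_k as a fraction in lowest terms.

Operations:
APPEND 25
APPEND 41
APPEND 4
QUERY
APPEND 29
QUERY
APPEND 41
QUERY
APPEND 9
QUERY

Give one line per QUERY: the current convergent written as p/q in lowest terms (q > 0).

4129/165
120767/4826
4955576/198031
44720951/1787105

APPEND 25: p_0 = 25·1 + 0 = 25, q_0 = 25·0 + 1 = 1 → 25/1
APPEND 41: p_1 = 41·25 + 1 = 1026, q_1 = 41·1 + 0 = 41 → 1026/41
APPEND 4: p_2 = 4·1026 + 25 = 4129, q_2 = 4·41 + 1 = 165 → 4129/165
APPEND 29: p_3 = 29·4129 + 1026 = 120767, q_3 = 29·165 + 41 = 4826 → 120767/4826
APPEND 41: p_4 = 41·120767 + 4129 = 4955576, q_4 = 41·4826 + 165 = 198031 → 4955576/198031
APPEND 9: p_5 = 9·4955576 + 120767 = 44720951, q_5 = 9·198031 + 4826 = 1787105 → 44720951/1787105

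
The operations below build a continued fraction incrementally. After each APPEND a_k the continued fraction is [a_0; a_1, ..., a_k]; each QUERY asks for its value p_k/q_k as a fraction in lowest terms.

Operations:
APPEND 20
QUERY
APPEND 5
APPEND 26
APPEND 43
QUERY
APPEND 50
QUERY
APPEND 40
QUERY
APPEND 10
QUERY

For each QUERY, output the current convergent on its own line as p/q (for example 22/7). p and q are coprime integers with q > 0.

APPEND 20: p_0 = 20·1 + 0 = 20, q_0 = 20·0 + 1 = 1 → 20/1
APPEND 5: p_1 = 5·20 + 1 = 101, q_1 = 5·1 + 0 = 5 → 101/5
APPEND 26: p_2 = 26·101 + 20 = 2646, q_2 = 26·5 + 1 = 131 → 2646/131
APPEND 43: p_3 = 43·2646 + 101 = 113879, q_3 = 43·131 + 5 = 5638 → 113879/5638
APPEND 50: p_4 = 50·113879 + 2646 = 5696596, q_4 = 50·5638 + 131 = 282031 → 5696596/282031
APPEND 40: p_5 = 40·5696596 + 113879 = 227977719, q_5 = 40·282031 + 5638 = 11286878 → 227977719/11286878
APPEND 10: p_6 = 10·227977719 + 5696596 = 2285473786, q_6 = 10·11286878 + 282031 = 113150811 → 2285473786/113150811

20/1
113879/5638
5696596/282031
227977719/11286878
2285473786/113150811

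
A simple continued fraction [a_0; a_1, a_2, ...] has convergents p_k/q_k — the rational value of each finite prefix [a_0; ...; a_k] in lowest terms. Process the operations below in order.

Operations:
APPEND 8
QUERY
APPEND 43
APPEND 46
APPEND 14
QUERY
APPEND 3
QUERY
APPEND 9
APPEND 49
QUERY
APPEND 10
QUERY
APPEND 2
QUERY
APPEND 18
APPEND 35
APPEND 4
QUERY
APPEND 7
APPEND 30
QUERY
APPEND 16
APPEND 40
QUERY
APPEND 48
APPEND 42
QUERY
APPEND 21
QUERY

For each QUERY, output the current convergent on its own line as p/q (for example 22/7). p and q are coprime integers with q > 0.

APPEND 8: p_0 = 8·1 + 0 = 8, q_0 = 8·0 + 1 = 1 → 8/1
APPEND 43: p_1 = 43·8 + 1 = 345, q_1 = 43·1 + 0 = 43 → 345/43
APPEND 46: p_2 = 46·345 + 8 = 15878, q_2 = 46·43 + 1 = 1979 → 15878/1979
APPEND 14: p_3 = 14·15878 + 345 = 222637, q_3 = 14·1979 + 43 = 27749 → 222637/27749
APPEND 3: p_4 = 3·222637 + 15878 = 683789, q_4 = 3·27749 + 1979 = 85226 → 683789/85226
APPEND 9: p_5 = 9·683789 + 222637 = 6376738, q_5 = 9·85226 + 27749 = 794783 → 6376738/794783
APPEND 49: p_6 = 49·6376738 + 683789 = 313143951, q_6 = 49·794783 + 85226 = 39029593 → 313143951/39029593
APPEND 10: p_7 = 10·313143951 + 6376738 = 3137816248, q_7 = 10·39029593 + 794783 = 391090713 → 3137816248/391090713
APPEND 2: p_8 = 2·3137816248 + 313143951 = 6588776447, q_8 = 2·391090713 + 39029593 = 821211019 → 6588776447/821211019
APPEND 18: p_9 = 18·6588776447 + 3137816248 = 121735792294, q_9 = 18·821211019 + 391090713 = 15172889055 → 121735792294/15172889055
APPEND 35: p_10 = 35·121735792294 + 6588776447 = 4267341506737, q_10 = 35·15172889055 + 821211019 = 531872327944 → 4267341506737/531872327944
APPEND 4: p_11 = 4·4267341506737 + 121735792294 = 17191101819242, q_11 = 4·531872327944 + 15172889055 = 2142662200831 → 17191101819242/2142662200831
APPEND 7: p_12 = 7·17191101819242 + 4267341506737 = 124605054241431, q_12 = 7·2142662200831 + 531872327944 = 15530507733761 → 124605054241431/15530507733761
APPEND 30: p_13 = 30·124605054241431 + 17191101819242 = 3755342729062172, q_13 = 30·15530507733761 + 2142662200831 = 468057894213661 → 3755342729062172/468057894213661
APPEND 16: p_14 = 16·3755342729062172 + 124605054241431 = 60210088719236183, q_14 = 16·468057894213661 + 15530507733761 = 7504456815152337 → 60210088719236183/7504456815152337
APPEND 40: p_15 = 40·60210088719236183 + 3755342729062172 = 2412158891498509492, q_15 = 40·7504456815152337 + 468057894213661 = 300646330500307141 → 2412158891498509492/300646330500307141
APPEND 48: p_16 = 48·2412158891498509492 + 60210088719236183 = 115843836880647691799, q_16 = 48·300646330500307141 + 7504456815152337 = 14438528320829895105 → 115843836880647691799/14438528320829895105
APPEND 42: p_17 = 42·115843836880647691799 + 2412158891498509492 = 4867853307878701565050, q_17 = 42·14438528320829895105 + 300646330500307141 = 606718835805355901551 → 4867853307878701565050/606718835805355901551
APPEND 21: p_18 = 21·4867853307878701565050 + 115843836880647691799 = 102340763302333380557849, q_18 = 21·606718835805355901551 + 14438528320829895105 = 12755534080233303827676 → 102340763302333380557849/12755534080233303827676

8/1
222637/27749
683789/85226
313143951/39029593
3137816248/391090713
6588776447/821211019
17191101819242/2142662200831
3755342729062172/468057894213661
2412158891498509492/300646330500307141
4867853307878701565050/606718835805355901551
102340763302333380557849/12755534080233303827676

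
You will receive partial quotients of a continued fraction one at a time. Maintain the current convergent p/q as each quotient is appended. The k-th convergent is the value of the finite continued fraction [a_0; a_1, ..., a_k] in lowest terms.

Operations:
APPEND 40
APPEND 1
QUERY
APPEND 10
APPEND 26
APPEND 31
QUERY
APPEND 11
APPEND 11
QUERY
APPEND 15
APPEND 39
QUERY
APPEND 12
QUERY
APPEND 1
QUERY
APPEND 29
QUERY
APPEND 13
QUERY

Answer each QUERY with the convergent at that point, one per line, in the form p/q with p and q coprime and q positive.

41/1
364421/8908
44588513/1089933
26285663126/642533463
316100805579/7726848826
342386468705/8369382289
10245308398024/250438935207
133531395643017/3264075539980

APPEND 40: p_0 = 40·1 + 0 = 40, q_0 = 40·0 + 1 = 1 → 40/1
APPEND 1: p_1 = 1·40 + 1 = 41, q_1 = 1·1 + 0 = 1 → 41/1
APPEND 10: p_2 = 10·41 + 40 = 450, q_2 = 10·1 + 1 = 11 → 450/11
APPEND 26: p_3 = 26·450 + 41 = 11741, q_3 = 26·11 + 1 = 287 → 11741/287
APPEND 31: p_4 = 31·11741 + 450 = 364421, q_4 = 31·287 + 11 = 8908 → 364421/8908
APPEND 11: p_5 = 11·364421 + 11741 = 4020372, q_5 = 11·8908 + 287 = 98275 → 4020372/98275
APPEND 11: p_6 = 11·4020372 + 364421 = 44588513, q_6 = 11·98275 + 8908 = 1089933 → 44588513/1089933
APPEND 15: p_7 = 15·44588513 + 4020372 = 672848067, q_7 = 15·1089933 + 98275 = 16447270 → 672848067/16447270
APPEND 39: p_8 = 39·672848067 + 44588513 = 26285663126, q_8 = 39·16447270 + 1089933 = 642533463 → 26285663126/642533463
APPEND 12: p_9 = 12·26285663126 + 672848067 = 316100805579, q_9 = 12·642533463 + 16447270 = 7726848826 → 316100805579/7726848826
APPEND 1: p_10 = 1·316100805579 + 26285663126 = 342386468705, q_10 = 1·7726848826 + 642533463 = 8369382289 → 342386468705/8369382289
APPEND 29: p_11 = 29·342386468705 + 316100805579 = 10245308398024, q_11 = 29·8369382289 + 7726848826 = 250438935207 → 10245308398024/250438935207
APPEND 13: p_12 = 13·10245308398024 + 342386468705 = 133531395643017, q_12 = 13·250438935207 + 8369382289 = 3264075539980 → 133531395643017/3264075539980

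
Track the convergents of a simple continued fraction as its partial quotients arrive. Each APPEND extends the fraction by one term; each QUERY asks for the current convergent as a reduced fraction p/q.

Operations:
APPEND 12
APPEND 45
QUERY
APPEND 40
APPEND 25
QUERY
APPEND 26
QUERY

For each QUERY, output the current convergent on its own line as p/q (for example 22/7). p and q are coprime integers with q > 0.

APPEND 12: p_0 = 12·1 + 0 = 12, q_0 = 12·0 + 1 = 1 → 12/1
APPEND 45: p_1 = 45·12 + 1 = 541, q_1 = 45·1 + 0 = 45 → 541/45
APPEND 40: p_2 = 40·541 + 12 = 21652, q_2 = 40·45 + 1 = 1801 → 21652/1801
APPEND 25: p_3 = 25·21652 + 541 = 541841, q_3 = 25·1801 + 45 = 45070 → 541841/45070
APPEND 26: p_4 = 26·541841 + 21652 = 14109518, q_4 = 26·45070 + 1801 = 1173621 → 14109518/1173621

541/45
541841/45070
14109518/1173621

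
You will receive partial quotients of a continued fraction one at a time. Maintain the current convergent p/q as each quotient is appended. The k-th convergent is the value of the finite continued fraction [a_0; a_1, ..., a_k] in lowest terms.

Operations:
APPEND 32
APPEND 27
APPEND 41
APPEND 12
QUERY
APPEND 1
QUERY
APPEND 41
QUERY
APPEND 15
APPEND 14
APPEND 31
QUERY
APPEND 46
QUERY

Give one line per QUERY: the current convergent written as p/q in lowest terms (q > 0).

APPEND 32: p_0 = 32·1 + 0 = 32, q_0 = 32·0 + 1 = 1 → 32/1
APPEND 27: p_1 = 27·32 + 1 = 865, q_1 = 27·1 + 0 = 27 → 865/27
APPEND 41: p_2 = 41·865 + 32 = 35497, q_2 = 41·27 + 1 = 1108 → 35497/1108
APPEND 12: p_3 = 12·35497 + 865 = 426829, q_3 = 12·1108 + 27 = 13323 → 426829/13323
APPEND 1: p_4 = 1·426829 + 35497 = 462326, q_4 = 1·13323 + 1108 = 14431 → 462326/14431
APPEND 41: p_5 = 41·462326 + 426829 = 19382195, q_5 = 41·14431 + 13323 = 604994 → 19382195/604994
APPEND 15: p_6 = 15·19382195 + 462326 = 291195251, q_6 = 15·604994 + 14431 = 9089341 → 291195251/9089341
APPEND 14: p_7 = 14·291195251 + 19382195 = 4096115709, q_7 = 14·9089341 + 604994 = 127855768 → 4096115709/127855768
APPEND 31: p_8 = 31·4096115709 + 291195251 = 127270782230, q_8 = 31·127855768 + 9089341 = 3972618149 → 127270782230/3972618149
APPEND 46: p_9 = 46·127270782230 + 4096115709 = 5858552098289, q_9 = 46·3972618149 + 127855768 = 182868290622 → 5858552098289/182868290622

426829/13323
462326/14431
19382195/604994
127270782230/3972618149
5858552098289/182868290622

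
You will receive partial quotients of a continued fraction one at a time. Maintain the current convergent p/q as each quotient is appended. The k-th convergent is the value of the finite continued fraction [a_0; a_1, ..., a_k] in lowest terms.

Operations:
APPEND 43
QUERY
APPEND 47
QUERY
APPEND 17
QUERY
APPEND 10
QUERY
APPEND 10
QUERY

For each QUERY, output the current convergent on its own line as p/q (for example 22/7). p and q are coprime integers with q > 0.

APPEND 43: p_0 = 43·1 + 0 = 43, q_0 = 43·0 + 1 = 1 → 43/1
APPEND 47: p_1 = 47·43 + 1 = 2022, q_1 = 47·1 + 0 = 47 → 2022/47
APPEND 17: p_2 = 17·2022 + 43 = 34417, q_2 = 17·47 + 1 = 800 → 34417/800
APPEND 10: p_3 = 10·34417 + 2022 = 346192, q_3 = 10·800 + 47 = 8047 → 346192/8047
APPEND 10: p_4 = 10·346192 + 34417 = 3496337, q_4 = 10·8047 + 800 = 81270 → 3496337/81270

43/1
2022/47
34417/800
346192/8047
3496337/81270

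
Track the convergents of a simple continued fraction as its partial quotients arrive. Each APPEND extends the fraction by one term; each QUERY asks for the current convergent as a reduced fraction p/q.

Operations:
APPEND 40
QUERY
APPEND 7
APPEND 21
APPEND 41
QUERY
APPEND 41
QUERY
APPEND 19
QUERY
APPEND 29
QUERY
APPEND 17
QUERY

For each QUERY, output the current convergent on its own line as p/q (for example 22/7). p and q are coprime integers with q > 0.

APPEND 40: p_0 = 40·1 + 0 = 40, q_0 = 40·0 + 1 = 1 → 40/1
APPEND 7: p_1 = 7·40 + 1 = 281, q_1 = 7·1 + 0 = 7 → 281/7
APPEND 21: p_2 = 21·281 + 40 = 5941, q_2 = 21·7 + 1 = 148 → 5941/148
APPEND 41: p_3 = 41·5941 + 281 = 243862, q_3 = 41·148 + 7 = 6075 → 243862/6075
APPEND 41: p_4 = 41·243862 + 5941 = 10004283, q_4 = 41·6075 + 148 = 249223 → 10004283/249223
APPEND 19: p_5 = 19·10004283 + 243862 = 190325239, q_5 = 19·249223 + 6075 = 4741312 → 190325239/4741312
APPEND 29: p_6 = 29·190325239 + 10004283 = 5529436214, q_6 = 29·4741312 + 249223 = 137747271 → 5529436214/137747271
APPEND 17: p_7 = 17·5529436214 + 190325239 = 94190740877, q_7 = 17·137747271 + 4741312 = 2346444919 → 94190740877/2346444919

40/1
243862/6075
10004283/249223
190325239/4741312
5529436214/137747271
94190740877/2346444919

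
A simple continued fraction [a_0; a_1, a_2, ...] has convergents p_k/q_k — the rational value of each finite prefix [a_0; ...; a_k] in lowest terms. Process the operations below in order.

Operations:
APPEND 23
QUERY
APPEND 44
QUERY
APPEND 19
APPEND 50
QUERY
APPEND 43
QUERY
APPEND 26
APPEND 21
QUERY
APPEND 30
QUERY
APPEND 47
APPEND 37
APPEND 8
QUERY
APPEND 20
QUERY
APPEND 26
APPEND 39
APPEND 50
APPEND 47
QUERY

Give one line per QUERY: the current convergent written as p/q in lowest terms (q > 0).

APPEND 23: p_0 = 23·1 + 0 = 23, q_0 = 23·0 + 1 = 1 → 23/1
APPEND 44: p_1 = 44·23 + 1 = 1013, q_1 = 44·1 + 0 = 44 → 1013/44
APPEND 19: p_2 = 19·1013 + 23 = 19270, q_2 = 19·44 + 1 = 837 → 19270/837
APPEND 50: p_3 = 50·19270 + 1013 = 964513, q_3 = 50·837 + 44 = 41894 → 964513/41894
APPEND 43: p_4 = 43·964513 + 19270 = 41493329, q_4 = 43·41894 + 837 = 1802279 → 41493329/1802279
APPEND 26: p_5 = 26·41493329 + 964513 = 1079791067, q_5 = 26·1802279 + 41894 = 46901148 → 1079791067/46901148
APPEND 21: p_6 = 21·1079791067 + 41493329 = 22717105736, q_6 = 21·46901148 + 1802279 = 986726387 → 22717105736/986726387
APPEND 30: p_7 = 30·22717105736 + 1079791067 = 682592963147, q_7 = 30·986726387 + 46901148 = 29648692758 → 682592963147/29648692758
APPEND 47: p_8 = 47·682592963147 + 22717105736 = 32104586373645, q_8 = 47·29648692758 + 986726387 = 1394475286013 → 32104586373645/1394475286013
APPEND 37: p_9 = 37·32104586373645 + 682592963147 = 1188552288788012, q_9 = 37·1394475286013 + 29648692758 = 51625234275239 → 1188552288788012/51625234275239
APPEND 8: p_10 = 8·1188552288788012 + 32104586373645 = 9540522896677741, q_10 = 8·51625234275239 + 1394475286013 = 414396349487925 → 9540522896677741/414396349487925
APPEND 20: p_11 = 20·9540522896677741 + 1188552288788012 = 191999010222342832, q_11 = 20·414396349487925 + 51625234275239 = 8339552224033739 → 191999010222342832/8339552224033739
APPEND 26: p_12 = 26·191999010222342832 + 9540522896677741 = 5001514788677591373, q_12 = 26·8339552224033739 + 414396349487925 = 217242754174365139 → 5001514788677591373/217242754174365139
APPEND 39: p_13 = 39·5001514788677591373 + 191999010222342832 = 195251075768648406379, q_13 = 39·217242754174365139 + 8339552224033739 = 8480806965024274160 → 195251075768648406379/8480806965024274160
APPEND 50: p_14 = 50·195251075768648406379 + 5001514788677591373 = 9767555303221097910323, q_14 = 50·8480806965024274160 + 217242754174365139 = 424257591005388073139 → 9767555303221097910323/424257591005388073139
APPEND 47: p_15 = 47·9767555303221097910323 + 195251075768648406379 = 459270350327160250191560, q_15 = 47·424257591005388073139 + 8480806965024274160 = 19948587584218263711693 → 459270350327160250191560/19948587584218263711693

23/1
1013/44
964513/41894
41493329/1802279
22717105736/986726387
682592963147/29648692758
9540522896677741/414396349487925
191999010222342832/8339552224033739
459270350327160250191560/19948587584218263711693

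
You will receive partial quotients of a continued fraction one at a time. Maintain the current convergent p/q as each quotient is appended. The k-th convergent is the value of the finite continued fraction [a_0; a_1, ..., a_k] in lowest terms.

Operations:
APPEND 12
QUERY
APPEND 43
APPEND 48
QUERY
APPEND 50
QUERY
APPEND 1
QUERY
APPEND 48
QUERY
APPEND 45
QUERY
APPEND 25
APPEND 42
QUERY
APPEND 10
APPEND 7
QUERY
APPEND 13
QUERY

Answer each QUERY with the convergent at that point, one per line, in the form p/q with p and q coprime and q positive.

APPEND 12: p_0 = 12·1 + 0 = 12, q_0 = 12·0 + 1 = 1 → 12/1
APPEND 43: p_1 = 43·12 + 1 = 517, q_1 = 43·1 + 0 = 43 → 517/43
APPEND 48: p_2 = 48·517 + 12 = 24828, q_2 = 48·43 + 1 = 2065 → 24828/2065
APPEND 50: p_3 = 50·24828 + 517 = 1241917, q_3 = 50·2065 + 43 = 103293 → 1241917/103293
APPEND 1: p_4 = 1·1241917 + 24828 = 1266745, q_4 = 1·103293 + 2065 = 105358 → 1266745/105358
APPEND 48: p_5 = 48·1266745 + 1241917 = 62045677, q_5 = 48·105358 + 103293 = 5160477 → 62045677/5160477
APPEND 45: p_6 = 45·62045677 + 1266745 = 2793322210, q_6 = 45·5160477 + 105358 = 232326823 → 2793322210/232326823
APPEND 25: p_7 = 25·2793322210 + 62045677 = 69895100927, q_7 = 25·232326823 + 5160477 = 5813331052 → 69895100927/5813331052
APPEND 42: p_8 = 42·69895100927 + 2793322210 = 2938387561144, q_8 = 42·5813331052 + 232326823 = 244392231007 → 2938387561144/244392231007
APPEND 10: p_9 = 10·2938387561144 + 69895100927 = 29453770712367, q_9 = 10·244392231007 + 5813331052 = 2449735641122 → 29453770712367/2449735641122
APPEND 7: p_10 = 7·29453770712367 + 2938387561144 = 209114782547713, q_10 = 7·2449735641122 + 244392231007 = 17392541718861 → 209114782547713/17392541718861
APPEND 13: p_11 = 13·209114782547713 + 29453770712367 = 2747945943832636, q_11 = 13·17392541718861 + 2449735641122 = 228552777986315 → 2747945943832636/228552777986315

12/1
24828/2065
1241917/103293
1266745/105358
62045677/5160477
2793322210/232326823
2938387561144/244392231007
209114782547713/17392541718861
2747945943832636/228552777986315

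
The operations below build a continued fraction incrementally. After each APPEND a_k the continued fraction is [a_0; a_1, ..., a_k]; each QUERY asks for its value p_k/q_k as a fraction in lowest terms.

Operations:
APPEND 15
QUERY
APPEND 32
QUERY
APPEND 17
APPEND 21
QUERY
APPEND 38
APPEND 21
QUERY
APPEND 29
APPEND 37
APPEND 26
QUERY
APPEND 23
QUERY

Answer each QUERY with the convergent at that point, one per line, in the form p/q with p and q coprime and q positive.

15/1
481/32
172513/11477
138009919/9181568
3864112095425/257072884477
89023043704163/5922553503830

APPEND 15: p_0 = 15·1 + 0 = 15, q_0 = 15·0 + 1 = 1 → 15/1
APPEND 32: p_1 = 32·15 + 1 = 481, q_1 = 32·1 + 0 = 32 → 481/32
APPEND 17: p_2 = 17·481 + 15 = 8192, q_2 = 17·32 + 1 = 545 → 8192/545
APPEND 21: p_3 = 21·8192 + 481 = 172513, q_3 = 21·545 + 32 = 11477 → 172513/11477
APPEND 38: p_4 = 38·172513 + 8192 = 6563686, q_4 = 38·11477 + 545 = 436671 → 6563686/436671
APPEND 21: p_5 = 21·6563686 + 172513 = 138009919, q_5 = 21·436671 + 11477 = 9181568 → 138009919/9181568
APPEND 29: p_6 = 29·138009919 + 6563686 = 4008851337, q_6 = 29·9181568 + 436671 = 266702143 → 4008851337/266702143
APPEND 37: p_7 = 37·4008851337 + 138009919 = 148465509388, q_7 = 37·266702143 + 9181568 = 9877160859 → 148465509388/9877160859
APPEND 26: p_8 = 26·148465509388 + 4008851337 = 3864112095425, q_8 = 26·9877160859 + 266702143 = 257072884477 → 3864112095425/257072884477
APPEND 23: p_9 = 23·3864112095425 + 148465509388 = 89023043704163, q_9 = 23·257072884477 + 9877160859 = 5922553503830 → 89023043704163/5922553503830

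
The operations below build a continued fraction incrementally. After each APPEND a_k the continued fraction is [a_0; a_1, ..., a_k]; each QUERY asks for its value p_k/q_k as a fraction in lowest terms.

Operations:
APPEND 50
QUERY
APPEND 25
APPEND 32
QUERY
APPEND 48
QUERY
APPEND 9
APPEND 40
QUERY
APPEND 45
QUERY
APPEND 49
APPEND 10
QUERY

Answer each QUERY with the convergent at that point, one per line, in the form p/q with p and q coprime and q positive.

APPEND 50: p_0 = 50·1 + 0 = 50, q_0 = 50·0 + 1 = 1 → 50/1
APPEND 25: p_1 = 25·50 + 1 = 1251, q_1 = 25·1 + 0 = 25 → 1251/25
APPEND 32: p_2 = 32·1251 + 50 = 40082, q_2 = 32·25 + 1 = 801 → 40082/801
APPEND 48: p_3 = 48·40082 + 1251 = 1925187, q_3 = 48·801 + 25 = 38473 → 1925187/38473
APPEND 9: p_4 = 9·1925187 + 40082 = 17366765, q_4 = 9·38473 + 801 = 347058 → 17366765/347058
APPEND 40: p_5 = 40·17366765 + 1925187 = 696595787, q_5 = 40·347058 + 38473 = 13920793 → 696595787/13920793
APPEND 45: p_6 = 45·696595787 + 17366765 = 31364177180, q_6 = 45·13920793 + 347058 = 626782743 → 31364177180/626782743
APPEND 49: p_7 = 49·31364177180 + 696595787 = 1537541277607, q_7 = 49·626782743 + 13920793 = 30726275200 → 1537541277607/30726275200
APPEND 10: p_8 = 10·1537541277607 + 31364177180 = 15406776953250, q_8 = 10·30726275200 + 626782743 = 307889534743 → 15406776953250/307889534743

50/1
40082/801
1925187/38473
696595787/13920793
31364177180/626782743
15406776953250/307889534743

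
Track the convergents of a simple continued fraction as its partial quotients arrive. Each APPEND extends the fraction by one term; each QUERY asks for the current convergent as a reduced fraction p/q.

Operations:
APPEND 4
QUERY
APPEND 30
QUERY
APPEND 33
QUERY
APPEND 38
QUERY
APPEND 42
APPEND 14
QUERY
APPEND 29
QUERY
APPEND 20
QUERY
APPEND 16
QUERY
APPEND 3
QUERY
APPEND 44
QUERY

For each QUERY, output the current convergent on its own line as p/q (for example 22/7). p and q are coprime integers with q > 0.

4/1
121/30
3997/991
152007/37688
89588081/22212106
2604442640/645734961
52178440881/12936911326
837459496736/207636316177
2564556931089/635845859857
113677964464652/28184854149885

APPEND 4: p_0 = 4·1 + 0 = 4, q_0 = 4·0 + 1 = 1 → 4/1
APPEND 30: p_1 = 30·4 + 1 = 121, q_1 = 30·1 + 0 = 30 → 121/30
APPEND 33: p_2 = 33·121 + 4 = 3997, q_2 = 33·30 + 1 = 991 → 3997/991
APPEND 38: p_3 = 38·3997 + 121 = 152007, q_3 = 38·991 + 30 = 37688 → 152007/37688
APPEND 42: p_4 = 42·152007 + 3997 = 6388291, q_4 = 42·37688 + 991 = 1583887 → 6388291/1583887
APPEND 14: p_5 = 14·6388291 + 152007 = 89588081, q_5 = 14·1583887 + 37688 = 22212106 → 89588081/22212106
APPEND 29: p_6 = 29·89588081 + 6388291 = 2604442640, q_6 = 29·22212106 + 1583887 = 645734961 → 2604442640/645734961
APPEND 20: p_7 = 20·2604442640 + 89588081 = 52178440881, q_7 = 20·645734961 + 22212106 = 12936911326 → 52178440881/12936911326
APPEND 16: p_8 = 16·52178440881 + 2604442640 = 837459496736, q_8 = 16·12936911326 + 645734961 = 207636316177 → 837459496736/207636316177
APPEND 3: p_9 = 3·837459496736 + 52178440881 = 2564556931089, q_9 = 3·207636316177 + 12936911326 = 635845859857 → 2564556931089/635845859857
APPEND 44: p_10 = 44·2564556931089 + 837459496736 = 113677964464652, q_10 = 44·635845859857 + 207636316177 = 28184854149885 → 113677964464652/28184854149885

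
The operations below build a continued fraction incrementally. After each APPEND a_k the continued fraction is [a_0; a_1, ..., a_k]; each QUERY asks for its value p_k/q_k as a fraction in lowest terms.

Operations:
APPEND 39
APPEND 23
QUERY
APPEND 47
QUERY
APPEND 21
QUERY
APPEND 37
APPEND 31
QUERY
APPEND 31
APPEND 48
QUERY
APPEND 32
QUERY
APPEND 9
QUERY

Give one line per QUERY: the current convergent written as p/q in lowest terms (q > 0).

898/23
42245/1082
888043/22745
1020782959/26144802
1521525018079/38970057234
48720477750093/1247853162997
440005824768916/11269648524207

APPEND 39: p_0 = 39·1 + 0 = 39, q_0 = 39·0 + 1 = 1 → 39/1
APPEND 23: p_1 = 23·39 + 1 = 898, q_1 = 23·1 + 0 = 23 → 898/23
APPEND 47: p_2 = 47·898 + 39 = 42245, q_2 = 47·23 + 1 = 1082 → 42245/1082
APPEND 21: p_3 = 21·42245 + 898 = 888043, q_3 = 21·1082 + 23 = 22745 → 888043/22745
APPEND 37: p_4 = 37·888043 + 42245 = 32899836, q_4 = 37·22745 + 1082 = 842647 → 32899836/842647
APPEND 31: p_5 = 31·32899836 + 888043 = 1020782959, q_5 = 31·842647 + 22745 = 26144802 → 1020782959/26144802
APPEND 31: p_6 = 31·1020782959 + 32899836 = 31677171565, q_6 = 31·26144802 + 842647 = 811331509 → 31677171565/811331509
APPEND 48: p_7 = 48·31677171565 + 1020782959 = 1521525018079, q_7 = 48·811331509 + 26144802 = 38970057234 → 1521525018079/38970057234
APPEND 32: p_8 = 32·1521525018079 + 31677171565 = 48720477750093, q_8 = 32·38970057234 + 811331509 = 1247853162997 → 48720477750093/1247853162997
APPEND 9: p_9 = 9·48720477750093 + 1521525018079 = 440005824768916, q_9 = 9·1247853162997 + 38970057234 = 11269648524207 → 440005824768916/11269648524207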